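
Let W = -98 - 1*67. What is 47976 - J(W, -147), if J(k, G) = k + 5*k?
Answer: 48966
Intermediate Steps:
W = -165 (W = -98 - 67 = -165)
J(k, G) = 6*k
47976 - J(W, -147) = 47976 - 6*(-165) = 47976 - 1*(-990) = 47976 + 990 = 48966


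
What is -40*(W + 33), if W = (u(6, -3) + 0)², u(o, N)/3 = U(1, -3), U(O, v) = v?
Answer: -4560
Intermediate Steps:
u(o, N) = -9 (u(o, N) = 3*(-3) = -9)
W = 81 (W = (-9 + 0)² = (-9)² = 81)
-40*(W + 33) = -40*(81 + 33) = -40*114 = -4560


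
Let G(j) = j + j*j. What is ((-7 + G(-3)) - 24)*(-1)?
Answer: 25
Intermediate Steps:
G(j) = j + j²
((-7 + G(-3)) - 24)*(-1) = ((-7 - 3*(1 - 3)) - 24)*(-1) = ((-7 - 3*(-2)) - 24)*(-1) = ((-7 + 6) - 24)*(-1) = (-1 - 24)*(-1) = -25*(-1) = 25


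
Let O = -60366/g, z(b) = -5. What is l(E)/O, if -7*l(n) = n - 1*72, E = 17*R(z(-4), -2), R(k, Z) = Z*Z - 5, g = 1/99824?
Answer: -89/42181829088 ≈ -2.1099e-9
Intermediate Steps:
g = 1/99824 ≈ 1.0018e-5
R(k, Z) = -5 + Z² (R(k, Z) = Z² - 5 = -5 + Z²)
E = -17 (E = 17*(-5 + (-2)²) = 17*(-5 + 4) = 17*(-1) = -17)
l(n) = 72/7 - n/7 (l(n) = -(n - 1*72)/7 = -(n - 72)/7 = -(-72 + n)/7 = 72/7 - n/7)
O = -6025975584 (O = -60366/1/99824 = -60366*99824 = -6025975584)
l(E)/O = (72/7 - ⅐*(-17))/(-6025975584) = (72/7 + 17/7)*(-1/6025975584) = (89/7)*(-1/6025975584) = -89/42181829088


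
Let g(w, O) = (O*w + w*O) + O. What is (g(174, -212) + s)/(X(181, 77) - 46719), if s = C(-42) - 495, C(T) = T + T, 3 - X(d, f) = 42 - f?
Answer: 74567/46681 ≈ 1.5974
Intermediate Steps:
X(d, f) = -39 + f (X(d, f) = 3 - (42 - f) = 3 + (-42 + f) = -39 + f)
g(w, O) = O + 2*O*w (g(w, O) = (O*w + O*w) + O = 2*O*w + O = O + 2*O*w)
C(T) = 2*T
s = -579 (s = 2*(-42) - 495 = -84 - 495 = -579)
(g(174, -212) + s)/(X(181, 77) - 46719) = (-212*(1 + 2*174) - 579)/((-39 + 77) - 46719) = (-212*(1 + 348) - 579)/(38 - 46719) = (-212*349 - 579)/(-46681) = (-73988 - 579)*(-1/46681) = -74567*(-1/46681) = 74567/46681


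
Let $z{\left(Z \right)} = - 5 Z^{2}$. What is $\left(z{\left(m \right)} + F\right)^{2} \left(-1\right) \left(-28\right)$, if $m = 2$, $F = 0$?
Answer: $11200$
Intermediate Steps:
$\left(z{\left(m \right)} + F\right)^{2} \left(-1\right) \left(-28\right) = \left(- 5 \cdot 2^{2} + 0\right)^{2} \left(-1\right) \left(-28\right) = \left(\left(-5\right) 4 + 0\right)^{2} \left(-1\right) \left(-28\right) = \left(-20 + 0\right)^{2} \left(-1\right) \left(-28\right) = \left(-20\right)^{2} \left(-1\right) \left(-28\right) = 400 \left(-1\right) \left(-28\right) = \left(-400\right) \left(-28\right) = 11200$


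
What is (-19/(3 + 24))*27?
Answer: -19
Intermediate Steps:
(-19/(3 + 24))*27 = (-19/27)*27 = ((1/27)*(-19))*27 = -19/27*27 = -19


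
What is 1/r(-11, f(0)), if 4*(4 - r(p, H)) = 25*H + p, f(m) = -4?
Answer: 4/127 ≈ 0.031496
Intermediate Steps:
r(p, H) = 4 - 25*H/4 - p/4 (r(p, H) = 4 - (25*H + p)/4 = 4 - (p + 25*H)/4 = 4 + (-25*H/4 - p/4) = 4 - 25*H/4 - p/4)
1/r(-11, f(0)) = 1/(4 - 25/4*(-4) - 1/4*(-11)) = 1/(4 + 25 + 11/4) = 1/(127/4) = 4/127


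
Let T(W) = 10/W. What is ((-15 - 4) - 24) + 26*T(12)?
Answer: -64/3 ≈ -21.333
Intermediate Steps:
((-15 - 4) - 24) + 26*T(12) = ((-15 - 4) - 24) + 26*(10/12) = (-19 - 24) + 26*(10*(1/12)) = -43 + 26*(5/6) = -43 + 65/3 = -64/3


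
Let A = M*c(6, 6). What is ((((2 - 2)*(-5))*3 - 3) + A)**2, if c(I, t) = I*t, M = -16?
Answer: 335241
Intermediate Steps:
A = -576 (A = -96*6 = -16*36 = -576)
((((2 - 2)*(-5))*3 - 3) + A)**2 = ((((2 - 2)*(-5))*3 - 3) - 576)**2 = (((0*(-5))*3 - 3) - 576)**2 = ((0*3 - 3) - 576)**2 = ((0 - 3) - 576)**2 = (-3 - 576)**2 = (-579)**2 = 335241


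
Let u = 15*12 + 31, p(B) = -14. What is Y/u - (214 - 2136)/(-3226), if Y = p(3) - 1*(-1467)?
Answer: 2140918/340343 ≈ 6.2905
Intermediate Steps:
u = 211 (u = 180 + 31 = 211)
Y = 1453 (Y = -14 - 1*(-1467) = -14 + 1467 = 1453)
Y/u - (214 - 2136)/(-3226) = 1453/211 - (214 - 2136)/(-3226) = 1453*(1/211) - 1*(-1922)*(-1/3226) = 1453/211 + 1922*(-1/3226) = 1453/211 - 961/1613 = 2140918/340343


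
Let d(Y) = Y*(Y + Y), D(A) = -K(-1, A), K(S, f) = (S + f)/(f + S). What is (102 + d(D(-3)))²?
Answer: 10816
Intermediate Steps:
K(S, f) = 1 (K(S, f) = (S + f)/(S + f) = 1)
D(A) = -1 (D(A) = -1*1 = -1)
d(Y) = 2*Y² (d(Y) = Y*(2*Y) = 2*Y²)
(102 + d(D(-3)))² = (102 + 2*(-1)²)² = (102 + 2*1)² = (102 + 2)² = 104² = 10816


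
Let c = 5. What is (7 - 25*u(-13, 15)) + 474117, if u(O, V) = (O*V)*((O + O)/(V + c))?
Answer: 935573/2 ≈ 4.6779e+5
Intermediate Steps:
u(O, V) = 2*V*O²/(5 + V) (u(O, V) = (O*V)*((O + O)/(V + 5)) = (O*V)*((2*O)/(5 + V)) = (O*V)*(2*O/(5 + V)) = 2*V*O²/(5 + V))
(7 - 25*u(-13, 15)) + 474117 = (7 - 50*15*(-13)²/(5 + 15)) + 474117 = (7 - 50*15*169/20) + 474117 = (7 - 25*507/2) + 474117 = (7 - 12675/2) + 474117 = -12661/2 + 474117 = 935573/2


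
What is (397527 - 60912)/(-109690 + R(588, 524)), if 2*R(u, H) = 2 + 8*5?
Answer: -336615/109669 ≈ -3.0694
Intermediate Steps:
R(u, H) = 21 (R(u, H) = (2 + 8*5)/2 = (2 + 40)/2 = (1/2)*42 = 21)
(397527 - 60912)/(-109690 + R(588, 524)) = (397527 - 60912)/(-109690 + 21) = 336615/(-109669) = 336615*(-1/109669) = -336615/109669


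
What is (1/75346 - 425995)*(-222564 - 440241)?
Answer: 21274064856589545/75346 ≈ 2.8235e+11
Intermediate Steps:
(1/75346 - 425995)*(-222564 - 440241) = (1/75346 - 425995)*(-662805) = -32097019269/75346*(-662805) = 21274064856589545/75346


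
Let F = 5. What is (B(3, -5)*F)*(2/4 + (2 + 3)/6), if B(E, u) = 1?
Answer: 20/3 ≈ 6.6667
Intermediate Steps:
(B(3, -5)*F)*(2/4 + (2 + 3)/6) = (1*5)*(2/4 + (2 + 3)/6) = 5*(2*(1/4) + 5*(1/6)) = 5*(1/2 + 5/6) = 5*(4/3) = 20/3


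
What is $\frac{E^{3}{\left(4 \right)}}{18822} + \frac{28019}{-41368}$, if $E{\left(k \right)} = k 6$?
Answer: $\frac{7416269}{129771416} \approx 0.057149$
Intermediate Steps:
$E{\left(k \right)} = 6 k$
$\frac{E^{3}{\left(4 \right)}}{18822} + \frac{28019}{-41368} = \frac{\left(6 \cdot 4\right)^{3}}{18822} + \frac{28019}{-41368} = 24^{3} \cdot \frac{1}{18822} + 28019 \left(- \frac{1}{41368}\right) = 13824 \cdot \frac{1}{18822} - \frac{28019}{41368} = \frac{2304}{3137} - \frac{28019}{41368} = \frac{7416269}{129771416}$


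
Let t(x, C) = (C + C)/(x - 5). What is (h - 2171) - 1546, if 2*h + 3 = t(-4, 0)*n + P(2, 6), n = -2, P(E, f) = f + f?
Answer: -7425/2 ≈ -3712.5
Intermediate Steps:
t(x, C) = 2*C/(-5 + x) (t(x, C) = (2*C)/(-5 + x) = 2*C/(-5 + x))
P(E, f) = 2*f
h = 9/2 (h = -3/2 + ((2*0/(-5 - 4))*(-2) + 2*6)/2 = -3/2 + ((2*0/(-9))*(-2) + 12)/2 = -3/2 + ((2*0*(-⅑))*(-2) + 12)/2 = -3/2 + (0*(-2) + 12)/2 = -3/2 + (0 + 12)/2 = -3/2 + (½)*12 = -3/2 + 6 = 9/2 ≈ 4.5000)
(h - 2171) - 1546 = (9/2 - 2171) - 1546 = -4333/2 - 1546 = -7425/2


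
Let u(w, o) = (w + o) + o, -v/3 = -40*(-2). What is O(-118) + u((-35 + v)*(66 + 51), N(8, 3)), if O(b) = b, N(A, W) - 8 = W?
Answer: -32271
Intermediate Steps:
N(A, W) = 8 + W
v = -240 (v = -(-120)*(-2) = -3*80 = -240)
u(w, o) = w + 2*o (u(w, o) = (o + w) + o = w + 2*o)
O(-118) + u((-35 + v)*(66 + 51), N(8, 3)) = -118 + ((-35 - 240)*(66 + 51) + 2*(8 + 3)) = -118 + (-275*117 + 2*11) = -118 + (-32175 + 22) = -118 - 32153 = -32271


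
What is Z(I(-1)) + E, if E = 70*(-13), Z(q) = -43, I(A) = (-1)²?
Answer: -953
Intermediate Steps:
I(A) = 1
E = -910
Z(I(-1)) + E = -43 - 910 = -953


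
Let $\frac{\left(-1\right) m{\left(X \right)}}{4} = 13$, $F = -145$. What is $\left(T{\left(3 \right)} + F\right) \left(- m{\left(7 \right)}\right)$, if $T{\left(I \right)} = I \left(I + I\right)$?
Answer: $-6604$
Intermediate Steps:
$m{\left(X \right)} = -52$ ($m{\left(X \right)} = \left(-4\right) 13 = -52$)
$T{\left(I \right)} = 2 I^{2}$ ($T{\left(I \right)} = I 2 I = 2 I^{2}$)
$\left(T{\left(3 \right)} + F\right) \left(- m{\left(7 \right)}\right) = \left(2 \cdot 3^{2} - 145\right) \left(\left(-1\right) \left(-52\right)\right) = \left(2 \cdot 9 - 145\right) 52 = \left(18 - 145\right) 52 = \left(-127\right) 52 = -6604$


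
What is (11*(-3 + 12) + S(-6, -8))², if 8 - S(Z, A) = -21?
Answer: 16384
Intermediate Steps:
S(Z, A) = 29 (S(Z, A) = 8 - 1*(-21) = 8 + 21 = 29)
(11*(-3 + 12) + S(-6, -8))² = (11*(-3 + 12) + 29)² = (11*9 + 29)² = (99 + 29)² = 128² = 16384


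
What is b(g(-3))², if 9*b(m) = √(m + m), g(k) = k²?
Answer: 2/9 ≈ 0.22222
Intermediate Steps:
b(m) = √2*√m/9 (b(m) = √(m + m)/9 = √(2*m)/9 = (√2*√m)/9 = √2*√m/9)
b(g(-3))² = (√2*√((-3)²)/9)² = (√2*√9/9)² = ((⅑)*√2*3)² = (√2/3)² = 2/9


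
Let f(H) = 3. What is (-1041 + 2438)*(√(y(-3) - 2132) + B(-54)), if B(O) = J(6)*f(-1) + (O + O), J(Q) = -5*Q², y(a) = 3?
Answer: -905256 + 1397*I*√2129 ≈ -9.0526e+5 + 64459.0*I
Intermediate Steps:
B(O) = -540 + 2*O (B(O) = -5*6²*3 + (O + O) = -5*36*3 + 2*O = -180*3 + 2*O = -540 + 2*O)
(-1041 + 2438)*(√(y(-3) - 2132) + B(-54)) = (-1041 + 2438)*(√(3 - 2132) + (-540 + 2*(-54))) = 1397*(√(-2129) + (-540 - 108)) = 1397*(I*√2129 - 648) = 1397*(-648 + I*√2129) = -905256 + 1397*I*√2129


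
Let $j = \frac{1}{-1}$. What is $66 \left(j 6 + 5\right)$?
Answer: $-66$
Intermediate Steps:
$j = -1$
$66 \left(j 6 + 5\right) = 66 \left(\left(-1\right) 6 + 5\right) = 66 \left(-6 + 5\right) = 66 \left(-1\right) = -66$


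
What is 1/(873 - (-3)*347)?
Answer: 1/1914 ≈ 0.00052247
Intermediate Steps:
1/(873 - (-3)*347) = 1/(873 - 1*(-1041)) = 1/(873 + 1041) = 1/1914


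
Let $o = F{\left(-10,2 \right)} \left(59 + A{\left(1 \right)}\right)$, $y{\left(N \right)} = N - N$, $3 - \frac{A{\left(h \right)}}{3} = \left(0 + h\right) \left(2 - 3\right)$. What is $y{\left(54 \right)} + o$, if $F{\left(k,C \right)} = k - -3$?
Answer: $-497$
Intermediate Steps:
$F{\left(k,C \right)} = 3 + k$ ($F{\left(k,C \right)} = k + 3 = 3 + k$)
$A{\left(h \right)} = 9 + 3 h$ ($A{\left(h \right)} = 9 - 3 \left(0 + h\right) \left(2 - 3\right) = 9 - 3 h \left(-1\right) = 9 - 3 \left(- h\right) = 9 + 3 h$)
$y{\left(N \right)} = 0$
$o = -497$ ($o = \left(3 - 10\right) \left(59 + \left(9 + 3 \cdot 1\right)\right) = - 7 \left(59 + \left(9 + 3\right)\right) = - 7 \left(59 + 12\right) = \left(-7\right) 71 = -497$)
$y{\left(54 \right)} + o = 0 - 497 = -497$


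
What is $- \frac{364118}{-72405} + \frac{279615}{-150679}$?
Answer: $\frac{34619412047}{10909912995} \approx 3.1732$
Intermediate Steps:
$- \frac{364118}{-72405} + \frac{279615}{-150679} = \left(-364118\right) \left(- \frac{1}{72405}\right) + 279615 \left(- \frac{1}{150679}\right) = \frac{364118}{72405} - \frac{279615}{150679} = \frac{34619412047}{10909912995}$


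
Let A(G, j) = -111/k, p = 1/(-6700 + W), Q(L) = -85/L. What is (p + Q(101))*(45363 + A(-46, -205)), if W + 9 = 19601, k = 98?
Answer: -442816206627/11600456 ≈ -38172.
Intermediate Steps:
W = 19592 (W = -9 + 19601 = 19592)
p = 1/12892 (p = 1/(-6700 + 19592) = 1/12892 ≈ 7.7568e-5)
A(G, j) = -111/98
(p + Q(101))*(45363 + A(-46, -205)) = (1/12892 - 85/101)*(45363 - 111/98) = (1/12892 - 85*1/101)*(4445463/98) = (1/12892 - 85/101)*(4445463/98) = -1095719/1302092*4445463/98 = -442816206627/11600456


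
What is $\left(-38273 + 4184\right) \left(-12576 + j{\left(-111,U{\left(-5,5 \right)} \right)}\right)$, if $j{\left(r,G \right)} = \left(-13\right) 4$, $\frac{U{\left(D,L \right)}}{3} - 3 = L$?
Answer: $430475892$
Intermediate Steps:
$U{\left(D,L \right)} = 9 + 3 L$
$j{\left(r,G \right)} = -52$
$\left(-38273 + 4184\right) \left(-12576 + j{\left(-111,U{\left(-5,5 \right)} \right)}\right) = \left(-38273 + 4184\right) \left(-12576 - 52\right) = \left(-34089\right) \left(-12628\right) = 430475892$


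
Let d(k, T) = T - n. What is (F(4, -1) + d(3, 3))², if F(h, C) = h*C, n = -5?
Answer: 16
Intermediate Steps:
d(k, T) = 5 + T (d(k, T) = T - 1*(-5) = T + 5 = 5 + T)
F(h, C) = C*h
(F(4, -1) + d(3, 3))² = (-1*4 + (5 + 3))² = (-4 + 8)² = 4² = 16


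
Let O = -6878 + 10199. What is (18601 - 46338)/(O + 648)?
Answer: -27737/3969 ≈ -6.9884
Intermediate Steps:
O = 3321
(18601 - 46338)/(O + 648) = (18601 - 46338)/(3321 + 648) = -27737/3969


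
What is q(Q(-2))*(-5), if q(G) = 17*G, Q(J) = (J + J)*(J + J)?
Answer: -1360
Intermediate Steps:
Q(J) = 4*J² (Q(J) = (2*J)*(2*J) = 4*J²)
q(Q(-2))*(-5) = (17*(4*(-2)²))*(-5) = (17*(4*4))*(-5) = (17*16)*(-5) = 272*(-5) = -1360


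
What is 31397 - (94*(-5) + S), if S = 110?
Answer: 31757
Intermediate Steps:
31397 - (94*(-5) + S) = 31397 - (94*(-5) + 110) = 31397 - (-470 + 110) = 31397 - 1*(-360) = 31397 + 360 = 31757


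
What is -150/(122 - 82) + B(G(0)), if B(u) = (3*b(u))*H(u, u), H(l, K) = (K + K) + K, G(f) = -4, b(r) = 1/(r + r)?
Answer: ¾ ≈ 0.75000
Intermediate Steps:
b(r) = 1/(2*r)
H(l, K) = 3*K (H(l, K) = 2*K + K = 3*K)
B(u) = 9/2 (B(u) = (3*(1/(2*u)))*(3*u) = (3/(2*u))*(3*u) = 9/2)
-150/(122 - 82) + B(G(0)) = -150/(122 - 82) + 9/2 = -150/40 + 9/2 = -150*1/40 + 9/2 = -15/4 + 9/2 = ¾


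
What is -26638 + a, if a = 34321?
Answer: 7683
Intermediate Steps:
-26638 + a = -26638 + 34321 = 7683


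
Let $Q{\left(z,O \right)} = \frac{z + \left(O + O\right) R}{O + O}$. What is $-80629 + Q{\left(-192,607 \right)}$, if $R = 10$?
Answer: $- \frac{48935829}{607} \approx -80619.0$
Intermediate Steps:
$Q{\left(z,O \right)} = \frac{z + 20 O}{2 O}$ ($Q{\left(z,O \right)} = \frac{z + \left(O + O\right) 10}{O + O} = \frac{z + 2 O 10}{2 O} = \left(z + 20 O\right) \frac{1}{2 O} = \frac{z + 20 O}{2 O}$)
$-80629 + Q{\left(-192,607 \right)} = -80629 + \left(10 + \frac{1}{2} \left(-192\right) \frac{1}{607}\right) = -80629 + \left(10 - \frac{96}{607}\right) = -80629 + \frac{5974}{607} = - \frac{48935829}{607}$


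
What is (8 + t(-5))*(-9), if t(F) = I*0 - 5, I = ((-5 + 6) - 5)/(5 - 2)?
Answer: -27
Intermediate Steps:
I = -4/3 (I = (1 - 5)/3 = -4*⅓ = -4/3 ≈ -1.3333)
t(F) = -5 (t(F) = -4/3*0 - 5 = 0 - 5 = -5)
(8 + t(-5))*(-9) = (8 - 5)*(-9) = 3*(-9) = -27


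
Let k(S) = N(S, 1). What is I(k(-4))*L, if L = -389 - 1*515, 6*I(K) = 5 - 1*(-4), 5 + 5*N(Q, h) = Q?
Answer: -1356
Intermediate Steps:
N(Q, h) = -1 + Q/5
k(S) = -1 + S/5
I(K) = 3/2 (I(K) = (5 - 1*(-4))/6 = (5 + 4)/6 = (1/6)*9 = 3/2)
L = -904 (L = -389 - 515 = -904)
I(k(-4))*L = (3/2)*(-904) = -1356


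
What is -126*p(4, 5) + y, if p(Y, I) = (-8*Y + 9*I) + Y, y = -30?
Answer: -2172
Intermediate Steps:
p(Y, I) = -7*Y + 9*I
-126*p(4, 5) + y = -126*(-7*4 + 9*5) - 30 = -126*(-28 + 45) - 30 = -126*17 - 30 = -2142 - 30 = -2172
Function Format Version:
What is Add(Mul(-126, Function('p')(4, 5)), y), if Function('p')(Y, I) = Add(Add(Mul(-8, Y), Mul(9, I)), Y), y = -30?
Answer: -2172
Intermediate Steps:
Function('p')(Y, I) = Add(Mul(-7, Y), Mul(9, I))
Add(Mul(-126, Function('p')(4, 5)), y) = Add(Mul(-126, Add(Mul(-7, 4), Mul(9, 5))), -30) = Add(Mul(-126, Add(-28, 45)), -30) = Add(Mul(-126, 17), -30) = Add(-2142, -30) = -2172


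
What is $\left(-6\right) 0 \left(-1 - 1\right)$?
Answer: $0$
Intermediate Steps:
$\left(-6\right) 0 \left(-1 - 1\right) = 0 \left(-2\right) = 0$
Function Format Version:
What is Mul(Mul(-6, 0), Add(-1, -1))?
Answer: 0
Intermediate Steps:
Mul(Mul(-6, 0), Add(-1, -1)) = Mul(0, -2) = 0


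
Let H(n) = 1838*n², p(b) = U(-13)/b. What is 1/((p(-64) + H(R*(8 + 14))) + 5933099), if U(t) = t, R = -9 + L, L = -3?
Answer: 64/8578198221 ≈ 7.4608e-9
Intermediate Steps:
R = -12 (R = -9 - 3 = -12)
p(b) = -13/b
1/((p(-64) + H(R*(8 + 14))) + 5933099) = 1/((-13/(-64) + 1838*(-12*(8 + 14))²) + 5933099) = 1/((-13*(-1/64) + 1838*(-12*22)²) + 5933099) = 1/((13/64 + 1838*(-264)²) + 5933099) = 1/((13/64 + 1838*69696) + 5933099) = 1/((13/64 + 128101248) + 5933099) = 1/(8198479885/64 + 5933099) = 1/(8578198221/64) = 64/8578198221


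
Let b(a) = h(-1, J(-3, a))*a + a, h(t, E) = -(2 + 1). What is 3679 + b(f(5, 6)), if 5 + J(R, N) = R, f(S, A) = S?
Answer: 3669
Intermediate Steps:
J(R, N) = -5 + R
h(t, E) = -3 (h(t, E) = -1*3 = -3)
b(a) = -2*a (b(a) = -3*a + a = -2*a)
3679 + b(f(5, 6)) = 3679 - 2*5 = 3679 - 10 = 3669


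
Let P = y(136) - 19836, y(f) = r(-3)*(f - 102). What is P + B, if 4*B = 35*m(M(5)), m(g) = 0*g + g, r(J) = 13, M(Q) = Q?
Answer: -77401/4 ≈ -19350.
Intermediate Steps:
m(g) = g (m(g) = 0 + g = g)
y(f) = -1326 + 13*f (y(f) = 13*(f - 102) = 13*(-102 + f) = -1326 + 13*f)
P = -19394 (P = (-1326 + 13*136) - 19836 = (-1326 + 1768) - 19836 = 442 - 19836 = -19394)
B = 175/4 (B = (35*5)/4 = (1/4)*175 = 175/4 ≈ 43.750)
P + B = -19394 + 175/4 = -77401/4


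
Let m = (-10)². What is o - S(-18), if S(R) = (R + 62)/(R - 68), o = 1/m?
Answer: 2243/4300 ≈ 0.52163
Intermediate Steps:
m = 100
o = 1/100 ≈ 0.010000
S(R) = (62 + R)/(-68 + R)
o - S(-18) = 1/100 - (62 - 18)/(-68 - 18) = 1/100 - 44/(-86) = 1/100 - (-1)*44/86 = 1/100 - 1*(-22/43) = 1/100 + 22/43 = 2243/4300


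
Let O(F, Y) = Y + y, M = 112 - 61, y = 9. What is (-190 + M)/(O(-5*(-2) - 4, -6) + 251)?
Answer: -139/254 ≈ -0.54724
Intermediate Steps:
M = 51
O(F, Y) = 9 + Y (O(F, Y) = Y + 9 = 9 + Y)
(-190 + M)/(O(-5*(-2) - 4, -6) + 251) = (-190 + 51)/((9 - 6) + 251) = -139/(3 + 251) = -139/254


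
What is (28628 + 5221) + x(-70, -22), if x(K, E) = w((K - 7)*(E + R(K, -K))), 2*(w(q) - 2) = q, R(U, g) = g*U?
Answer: 223348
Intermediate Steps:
R(U, g) = U*g
w(q) = 2 + q/2
x(K, E) = 2 + (-7 + K)*(E - K²)/2 (x(K, E) = 2 + ((K - 7)*(E + K*(-K)))/2 = 2 + ((-7 + K)*(E - K²))/2 = 2 + (-7 + K)*(E - K²)/2)
(28628 + 5221) + x(-70, -22) = (28628 + 5221) + (2 - 7/2*(-22) - ½*(-70)³ + (7/2)*(-70)² + (½)*(-22)*(-70)) = 33849 + (2 + 77 - ½*(-343000) + (7/2)*4900 + 770) = 33849 + (2 + 77 + 171500 + 17150 + 770) = 33849 + 189499 = 223348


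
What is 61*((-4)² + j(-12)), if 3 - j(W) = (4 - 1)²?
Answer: 610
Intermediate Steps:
j(W) = -6 (j(W) = 3 - (4 - 1)² = 3 - 1*3² = 3 - 1*9 = 3 - 9 = -6)
61*((-4)² + j(-12)) = 61*((-4)² - 6) = 61*(16 - 6) = 61*10 = 610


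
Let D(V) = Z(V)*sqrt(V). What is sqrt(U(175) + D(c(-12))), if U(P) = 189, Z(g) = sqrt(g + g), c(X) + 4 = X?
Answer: sqrt(189 - 16*sqrt(2)) ≈ 12.899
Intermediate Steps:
c(X) = -4 + X
Z(g) = sqrt(2)*sqrt(g) (Z(g) = sqrt(2*g) = sqrt(2)*sqrt(g))
D(V) = V*sqrt(2) (D(V) = (sqrt(2)*sqrt(V))*sqrt(V) = V*sqrt(2))
sqrt(U(175) + D(c(-12))) = sqrt(189 + (-4 - 12)*sqrt(2)) = sqrt(189 - 16*sqrt(2))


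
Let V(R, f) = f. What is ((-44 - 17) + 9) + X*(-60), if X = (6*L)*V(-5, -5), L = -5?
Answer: -9052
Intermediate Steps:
X = 150 (X = (6*(-5))*(-5) = -30*(-5) = 150)
((-44 - 17) + 9) + X*(-60) = ((-44 - 17) + 9) + 150*(-60) = (-61 + 9) - 9000 = -52 - 9000 = -9052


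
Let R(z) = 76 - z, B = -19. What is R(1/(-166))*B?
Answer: -239723/166 ≈ -1444.1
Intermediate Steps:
R(1/(-166))*B = (76 - 1/(-166))*(-19) = (76 - 1*(-1/166))*(-19) = (76 + 1/166)*(-19) = (12617/166)*(-19) = -239723/166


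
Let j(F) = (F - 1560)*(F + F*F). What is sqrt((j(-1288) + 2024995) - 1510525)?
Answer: I*sqrt(4720489818) ≈ 68706.0*I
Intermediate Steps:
j(F) = (-1560 + F)*(F + F**2)
sqrt((j(-1288) + 2024995) - 1510525) = sqrt((-1288*(-1560 + (-1288)**2 - 1559*(-1288)) + 2024995) - 1510525) = sqrt((-1288*(-1560 + 1658944 + 2007992) + 2024995) - 1510525) = sqrt((-1288*3665376 + 2024995) - 1510525) = sqrt((-4721004288 + 2024995) - 1510525) = sqrt(-4718979293 - 1510525) = sqrt(-4720489818) = I*sqrt(4720489818)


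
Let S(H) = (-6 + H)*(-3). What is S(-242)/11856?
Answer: 31/494 ≈ 0.062753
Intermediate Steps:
S(H) = 18 - 3*H
S(-242)/11856 = (18 - 3*(-242))/11856 = (18 + 726)*(1/11856) = 744*(1/11856) = 31/494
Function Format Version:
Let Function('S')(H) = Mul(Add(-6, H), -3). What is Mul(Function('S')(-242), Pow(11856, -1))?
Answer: Rational(31, 494) ≈ 0.062753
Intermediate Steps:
Function('S')(H) = Add(18, Mul(-3, H))
Mul(Function('S')(-242), Pow(11856, -1)) = Mul(Add(18, Mul(-3, -242)), Pow(11856, -1)) = Mul(Add(18, 726), Rational(1, 11856)) = Mul(744, Rational(1, 11856)) = Rational(31, 494)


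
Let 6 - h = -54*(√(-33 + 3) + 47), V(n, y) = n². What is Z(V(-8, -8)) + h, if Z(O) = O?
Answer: 2608 + 54*I*√30 ≈ 2608.0 + 295.77*I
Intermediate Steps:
h = 2544 + 54*I*√30 (h = 6 - (-54)*(√(-33 + 3) + 47) = 6 - (-54)*(√(-30) + 47) = 6 - (-54)*(I*√30 + 47) = 6 - (-54)*(47 + I*√30) = 6 - (-2538 - 54*I*√30) = 6 + (2538 + 54*I*√30) = 2544 + 54*I*√30 ≈ 2544.0 + 295.77*I)
Z(V(-8, -8)) + h = (-8)² + (2544 + 54*I*√30) = 64 + (2544 + 54*I*√30) = 2608 + 54*I*√30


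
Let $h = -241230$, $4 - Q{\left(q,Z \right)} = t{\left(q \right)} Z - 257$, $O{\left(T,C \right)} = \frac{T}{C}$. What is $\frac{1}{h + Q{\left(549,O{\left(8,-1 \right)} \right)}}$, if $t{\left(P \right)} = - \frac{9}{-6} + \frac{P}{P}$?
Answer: $- \frac{1}{240949} \approx -4.1503 \cdot 10^{-6}$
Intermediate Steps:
$t{\left(P \right)} = \frac{5}{2}$ ($t{\left(P \right)} = \left(-9\right) \left(- \frac{1}{6}\right) + 1 = \frac{3}{2} + 1 = \frac{5}{2}$)
$Q{\left(q,Z \right)} = 261 - \frac{5 Z}{2}$ ($Q{\left(q,Z \right)} = 4 - \left(\frac{5 Z}{2} - 257\right) = 4 - \left(-257 + \frac{5 Z}{2}\right) = 261 - \frac{5 Z}{2}$)
$\frac{1}{h + Q{\left(549,O{\left(8,-1 \right)} \right)}} = \frac{1}{-241230 + \left(261 - \frac{5 \frac{8}{-1}}{2}\right)} = \frac{1}{-241230 + \left(261 - \frac{5 \cdot 8 \left(-1\right)}{2}\right)} = \frac{1}{-241230 + \left(261 - -20\right)} = \frac{1}{-241230 + \left(261 + 20\right)} = \frac{1}{-241230 + 281} = \frac{1}{-240949} = - \frac{1}{240949}$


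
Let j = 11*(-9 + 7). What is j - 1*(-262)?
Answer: 240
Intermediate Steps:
j = -22 (j = 11*(-2) = -22)
j - 1*(-262) = -22 - 1*(-262) = -22 + 262 = 240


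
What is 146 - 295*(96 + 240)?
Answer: -98974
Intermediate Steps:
146 - 295*(96 + 240) = 146 - 295*336 = 146 - 99120 = -98974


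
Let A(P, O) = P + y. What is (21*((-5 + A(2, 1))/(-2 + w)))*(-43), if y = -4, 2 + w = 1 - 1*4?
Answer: -903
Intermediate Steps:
w = -5 (w = -2 + (1 - 1*4) = -2 + (1 - 4) = -2 - 3 = -5)
A(P, O) = -4 + P (A(P, O) = P - 4 = -4 + P)
(21*((-5 + A(2, 1))/(-2 + w)))*(-43) = (21*((-5 + (-4 + 2))/(-2 - 5)))*(-43) = (21*((-5 - 2)/(-7)))*(-43) = (21*(-7*(-1/7)))*(-43) = (21*1)*(-43) = 21*(-43) = -903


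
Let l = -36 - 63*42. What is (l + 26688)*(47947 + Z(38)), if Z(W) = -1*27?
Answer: 1150367520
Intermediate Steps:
l = -2682 (l = -36 - 2646 = -2682)
Z(W) = -27
(l + 26688)*(47947 + Z(38)) = (-2682 + 26688)*(47947 - 27) = 24006*47920 = 1150367520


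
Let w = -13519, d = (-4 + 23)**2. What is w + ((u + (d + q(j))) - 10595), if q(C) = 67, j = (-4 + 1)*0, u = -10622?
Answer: -34308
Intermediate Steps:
j = 0 (j = -3*0 = 0)
d = 361 (d = 19**2 = 361)
w + ((u + (d + q(j))) - 10595) = -13519 + ((-10622 + (361 + 67)) - 10595) = -13519 + ((-10622 + 428) - 10595) = -13519 + (-10194 - 10595) = -13519 - 20789 = -34308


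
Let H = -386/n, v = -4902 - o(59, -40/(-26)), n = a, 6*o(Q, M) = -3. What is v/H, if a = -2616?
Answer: -6411162/193 ≈ -33218.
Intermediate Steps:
o(Q, M) = -½ (o(Q, M) = (⅙)*(-3) = -½)
n = -2616
v = -9803/2 (v = -4902 - 1*(-½) = -4902 + ½ = -9803/2 ≈ -4901.5)
H = 193/1308 (H = -386/(-2616) = -386*(-1/2616) = 193/1308 ≈ 0.14755)
v/H = -9803/(2*193/1308) = -9803/2*1308/193 = -6411162/193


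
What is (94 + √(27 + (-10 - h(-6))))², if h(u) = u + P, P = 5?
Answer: 8854 + 564*√2 ≈ 9651.6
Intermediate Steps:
h(u) = 5 + u (h(u) = u + 5 = 5 + u)
(94 + √(27 + (-10 - h(-6))))² = (94 + √(27 + (-10 - (5 - 6))))² = (94 + √(27 + (-10 - 1*(-1))))² = (94 + √(27 + (-10 + 1)))² = (94 + √(27 - 9))² = (94 + √18)² = (94 + 3*√2)²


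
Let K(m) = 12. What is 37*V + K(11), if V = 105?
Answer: 3897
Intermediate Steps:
37*V + K(11) = 37*105 + 12 = 3885 + 12 = 3897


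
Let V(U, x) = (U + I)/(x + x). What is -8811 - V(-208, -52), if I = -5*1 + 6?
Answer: -916551/104 ≈ -8813.0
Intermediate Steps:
I = 1 (I = -5 + 6 = 1)
V(U, x) = (1 + U)/(2*x) (V(U, x) = (U + 1)/(x + x) = (1 + U)/((2*x)) = (1 + U)*(1/(2*x)) = (1 + U)/(2*x))
-8811 - V(-208, -52) = -8811 - (1 - 208)/(2*(-52)) = -8811 - (-1)*(-207)/(2*52) = -8811 - 1*207/104 = -8811 - 207/104 = -916551/104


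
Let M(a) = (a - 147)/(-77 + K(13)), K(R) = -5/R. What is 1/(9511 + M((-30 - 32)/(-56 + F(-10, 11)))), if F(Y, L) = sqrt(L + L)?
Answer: 14989834210726/142596571928126599 + 405418*sqrt(22)/142596571928126599 ≈ 0.00010512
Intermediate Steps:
F(Y, L) = sqrt(2)*sqrt(L) (F(Y, L) = sqrt(2*L) = sqrt(2)*sqrt(L))
M(a) = 1911/1006 - 13*a/1006 (M(a) = (a - 147)/(-77 - 5/13) = (-147 + a)/(-77 - 5*1/13) = (-147 + a)/(-77 - 5/13) = (-147 + a)/(-1006/13) = (-147 + a)*(-13/1006) = 1911/1006 - 13*a/1006)
1/(9511 + M((-30 - 32)/(-56 + F(-10, 11)))) = 1/(9511 + (1911/1006 - 13*(-30 - 32)/(1006*(-56 + sqrt(2)*sqrt(11))))) = 1/(9511 + (1911/1006 - (-403)/(503*(-56 + sqrt(22))))) = 1/(9511 + (1911/1006 + 403/(503*(-56 + sqrt(22))))) = 1/(9569977/1006 + 403/(503*(-56 + sqrt(22))))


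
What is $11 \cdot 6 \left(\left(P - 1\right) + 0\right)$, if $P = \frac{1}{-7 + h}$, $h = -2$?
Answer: $- \frac{220}{3} \approx -73.333$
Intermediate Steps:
$P = - \frac{1}{9}$ ($P = \frac{1}{-7 - 2} = \frac{1}{-9} = - \frac{1}{9} \approx -0.11111$)
$11 \cdot 6 \left(\left(P - 1\right) + 0\right) = 11 \cdot 6 \left(\left(- \frac{1}{9} - 1\right) + 0\right) = 66 \left(- \frac{10}{9} + 0\right) = 66 \left(- \frac{10}{9}\right) = - \frac{220}{3}$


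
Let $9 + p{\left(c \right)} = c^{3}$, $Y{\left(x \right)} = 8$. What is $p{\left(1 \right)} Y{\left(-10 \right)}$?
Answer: $-64$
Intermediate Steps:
$p{\left(c \right)} = -9 + c^{3}$
$p{\left(1 \right)} Y{\left(-10 \right)} = \left(-9 + 1^{3}\right) 8 = \left(-9 + 1\right) 8 = \left(-8\right) 8 = -64$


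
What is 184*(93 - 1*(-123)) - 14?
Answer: 39730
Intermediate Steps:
184*(93 - 1*(-123)) - 14 = 184*(93 + 123) - 14 = 184*216 - 14 = 39744 - 14 = 39730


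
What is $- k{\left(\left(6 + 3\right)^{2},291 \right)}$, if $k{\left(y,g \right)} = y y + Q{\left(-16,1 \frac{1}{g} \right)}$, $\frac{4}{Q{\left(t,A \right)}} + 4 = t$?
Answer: $- \frac{32804}{5} \approx -6560.8$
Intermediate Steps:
$Q{\left(t,A \right)} = \frac{4}{-4 + t}$
$k{\left(y,g \right)} = - \frac{1}{5} + y^{2}$ ($k{\left(y,g \right)} = y y + \frac{4}{-4 - 16} = y^{2} + \frac{4}{-20} = y^{2} + 4 \left(- \frac{1}{20}\right) = y^{2} - \frac{1}{5} = - \frac{1}{5} + y^{2}$)
$- k{\left(\left(6 + 3\right)^{2},291 \right)} = - (- \frac{1}{5} + \left(\left(6 + 3\right)^{2}\right)^{2}) = - (- \frac{1}{5} + \left(9^{2}\right)^{2}) = - (- \frac{1}{5} + 81^{2}) = - (- \frac{1}{5} + 6561) = \left(-1\right) \frac{32804}{5} = - \frac{32804}{5}$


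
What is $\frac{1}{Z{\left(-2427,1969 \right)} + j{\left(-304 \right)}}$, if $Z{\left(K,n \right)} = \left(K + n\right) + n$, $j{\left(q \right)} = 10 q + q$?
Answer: $- \frac{1}{1833} \approx -0.00054555$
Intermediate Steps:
$j{\left(q \right)} = 11 q$
$Z{\left(K,n \right)} = K + 2 n$
$\frac{1}{Z{\left(-2427,1969 \right)} + j{\left(-304 \right)}} = \frac{1}{\left(-2427 + 2 \cdot 1969\right) + 11 \left(-304\right)} = \frac{1}{\left(-2427 + 3938\right) - 3344} = \frac{1}{1511 - 3344} = \frac{1}{-1833} = - \frac{1}{1833}$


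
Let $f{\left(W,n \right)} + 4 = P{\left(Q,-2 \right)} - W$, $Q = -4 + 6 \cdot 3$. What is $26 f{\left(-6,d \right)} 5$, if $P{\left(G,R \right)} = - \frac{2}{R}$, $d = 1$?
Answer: $390$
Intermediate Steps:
$Q = 14$ ($Q = -4 + 18 = 14$)
$f{\left(W,n \right)} = -3 - W$ ($f{\left(W,n \right)} = -4 - \left(-1 + W\right) = -3 - W$)
$26 f{\left(-6,d \right)} 5 = 26 \left(-3 - -6\right) 5 = 26 \left(-3 + 6\right) 5 = 26 \cdot 3 \cdot 5 = 78 \cdot 5 = 390$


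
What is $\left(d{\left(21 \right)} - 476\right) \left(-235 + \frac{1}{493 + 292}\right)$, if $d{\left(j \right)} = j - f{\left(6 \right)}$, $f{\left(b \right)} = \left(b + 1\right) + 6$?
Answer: $\frac{86333832}{785} \approx 1.0998 \cdot 10^{5}$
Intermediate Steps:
$f{\left(b \right)} = 7 + b$ ($f{\left(b \right)} = \left(1 + b\right) + 6 = 7 + b$)
$d{\left(j \right)} = -13 + j$ ($d{\left(j \right)} = j - \left(7 + 6\right) = j - 13 = -13 + j$)
$\left(d{\left(21 \right)} - 476\right) \left(-235 + \frac{1}{493 + 292}\right) = \left(\left(-13 + 21\right) - 476\right) \left(-235 + \frac{1}{493 + 292}\right) = \left(8 - 476\right) \left(-235 + \frac{1}{785}\right) = - 468 \left(-235 + \frac{1}{785}\right) = \left(-468\right) \left(- \frac{184474}{785}\right) = \frac{86333832}{785}$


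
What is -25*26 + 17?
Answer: -633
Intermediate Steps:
-25*26 + 17 = -650 + 17 = -633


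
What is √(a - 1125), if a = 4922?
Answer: √3797 ≈ 61.620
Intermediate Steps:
√(a - 1125) = √(4922 - 1125) = √3797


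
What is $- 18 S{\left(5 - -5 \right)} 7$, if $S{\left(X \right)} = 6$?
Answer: $-756$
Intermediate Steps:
$- 18 S{\left(5 - -5 \right)} 7 = \left(-18\right) 6 \cdot 7 = \left(-108\right) 7 = -756$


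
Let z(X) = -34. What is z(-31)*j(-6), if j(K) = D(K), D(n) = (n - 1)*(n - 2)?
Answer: -1904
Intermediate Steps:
D(n) = (-1 + n)*(-2 + n)
j(K) = 2 + K**2 - 3*K
z(-31)*j(-6) = -34*(2 + (-6)**2 - 3*(-6)) = -34*(2 + 36 + 18) = -34*56 = -1904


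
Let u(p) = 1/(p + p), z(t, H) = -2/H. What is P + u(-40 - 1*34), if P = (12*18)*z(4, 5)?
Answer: -63941/740 ≈ -86.407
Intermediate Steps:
u(p) = 1/(2*p)
P = -432/5 (P = (12*18)*(-2/5) = 216*(-2*⅕) = 216*(-⅖) = -432/5 ≈ -86.400)
P + u(-40 - 1*34) = -432/5 + 1/(2*(-40 - 1*34)) = -432/5 + 1/(2*(-40 - 34)) = -432/5 + (½)/(-74) = -432/5 + (½)*(-1/74) = -432/5 - 1/148 = -63941/740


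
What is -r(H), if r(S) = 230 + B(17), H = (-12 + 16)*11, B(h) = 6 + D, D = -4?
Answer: -232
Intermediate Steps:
B(h) = 2 (B(h) = 6 - 4 = 2)
H = 44 (H = 4*11 = 44)
r(S) = 232 (r(S) = 230 + 2 = 232)
-r(H) = -1*232 = -232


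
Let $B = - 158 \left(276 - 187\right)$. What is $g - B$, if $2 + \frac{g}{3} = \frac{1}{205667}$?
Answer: $\frac{2890855355}{205667} \approx 14056.0$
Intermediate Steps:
$B = -14062$ ($B = \left(-158\right) 89 = -14062$)
$g = - \frac{1233999}{205667}$ ($g = -6 + \frac{3}{205667} = - \frac{1233999}{205667} \approx -6.0$)
$g - B = - \frac{1233999}{205667} - -14062 = - \frac{1233999}{205667} + 14062 = \frac{2890855355}{205667}$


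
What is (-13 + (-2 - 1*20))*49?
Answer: -1715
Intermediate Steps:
(-13 + (-2 - 1*20))*49 = (-13 + (-2 - 20))*49 = (-13 - 22)*49 = -35*49 = -1715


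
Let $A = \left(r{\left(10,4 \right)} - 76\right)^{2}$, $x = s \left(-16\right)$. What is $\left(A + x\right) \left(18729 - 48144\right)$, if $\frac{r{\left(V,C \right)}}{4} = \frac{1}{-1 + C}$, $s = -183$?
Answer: $- \frac{750357040}{3} \approx -2.5012 \cdot 10^{8}$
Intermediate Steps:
$r{\left(V,C \right)} = \frac{4}{-1 + C}$
$x = 2928$ ($x = \left(-183\right) \left(-16\right) = 2928$)
$A = \frac{50176}{9}$ ($A = \left(\frac{4}{-1 + 4} - 76\right)^{2} = \left(\frac{4}{3} - 76\right)^{2} = \left(- \frac{224}{3}\right)^{2} = \frac{50176}{9} \approx 5575.1$)
$\left(A + x\right) \left(18729 - 48144\right) = \left(\frac{50176}{9} + 2928\right) \left(18729 - 48144\right) = \frac{76528}{9} \left(-29415\right) = - \frac{750357040}{3}$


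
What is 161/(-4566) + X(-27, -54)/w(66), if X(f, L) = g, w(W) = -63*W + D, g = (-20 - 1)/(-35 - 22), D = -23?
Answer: -12821641/362718474 ≈ -0.035349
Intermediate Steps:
g = 7/19 (g = -21/(-57) = -21*(-1/57) = 7/19 ≈ 0.36842)
w(W) = -23 - 63*W (w(W) = -63*W - 23 = -23 - 63*W)
X(f, L) = 7/19
161/(-4566) + X(-27, -54)/w(66) = 161/(-4566) + 7/(19*(-23 - 63*66)) = 161*(-1/4566) + 7/(19*(-23 - 4158)) = -161/4566 + (7/19)/(-4181) = -161/4566 + (7/19)*(-1/4181) = -161/4566 - 7/79439 = -12821641/362718474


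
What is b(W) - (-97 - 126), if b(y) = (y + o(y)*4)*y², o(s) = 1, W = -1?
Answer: 226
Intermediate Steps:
b(y) = y²*(4 + y) (b(y) = (y + 1*4)*y² = (y + 4)*y² = (4 + y)*y² = y²*(4 + y))
b(W) - (-97 - 126) = (-1)²*(4 - 1) - (-97 - 126) = 1*3 - 1*(-223) = 3 + 223 = 226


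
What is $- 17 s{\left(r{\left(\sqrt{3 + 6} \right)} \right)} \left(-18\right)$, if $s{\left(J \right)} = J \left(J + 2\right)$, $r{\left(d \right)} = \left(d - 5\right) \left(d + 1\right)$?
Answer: $14688$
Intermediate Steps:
$r{\left(d \right)} = \left(1 + d\right) \left(-5 + d\right)$ ($r{\left(d \right)} = \left(-5 + d\right) \left(1 + d\right) = \left(1 + d\right) \left(-5 + d\right)$)
$s{\left(J \right)} = J \left(2 + J\right)$
$- 17 s{\left(r{\left(\sqrt{3 + 6} \right)} \right)} \left(-18\right) = - 17 \left(-5 + \left(\sqrt{3 + 6}\right)^{2} - 4 \sqrt{3 + 6}\right) \left(2 - \left(5 - 9 + 4 \sqrt{3 + 6}\right)\right) \left(-18\right) = - 17 \left(-5 + \left(\sqrt{9}\right)^{2} - 4 \sqrt{9}\right) \left(2 - \left(5 - 9 + 12\right)\right) \left(-18\right) = - 17 \left(-5 + 3^{2} - 12\right) \left(2 - \left(17 - 9\right)\right) \left(-18\right) = - 17 \left(-5 + 9 - 12\right) \left(2 - 8\right) \left(-18\right) = - 17 \left(- 8 \left(2 - 8\right)\right) \left(-18\right) = - 17 \left(\left(-8\right) \left(-6\right)\right) \left(-18\right) = \left(-17\right) 48 \left(-18\right) = \left(-816\right) \left(-18\right) = 14688$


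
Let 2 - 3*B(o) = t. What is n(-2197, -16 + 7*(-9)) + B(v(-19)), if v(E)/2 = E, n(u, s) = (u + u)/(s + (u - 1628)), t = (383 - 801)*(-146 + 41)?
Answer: -85662785/5856 ≈ -14628.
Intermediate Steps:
t = 43890 (t = -418*(-105) = 43890)
n(u, s) = 2*u/(-1628 + s + u) (n(u, s) = (2*u)/(s + (-1628 + u)) = (2*u)/(-1628 + s + u) = 2*u/(-1628 + s + u))
v(E) = 2*E
B(o) = -43888/3 (B(o) = ⅔ - ⅓*43890 = ⅔ - 14630 = -43888/3)
n(-2197, -16 + 7*(-9)) + B(v(-19)) = 2*(-2197)/(-1628 + (-16 + 7*(-9)) - 2197) - 43888/3 = 2*(-2197)/(-1628 + (-16 - 63) - 2197) - 43888/3 = 2*(-2197)/(-1628 - 79 - 2197) - 43888/3 = 2*(-2197)/(-3904) - 43888/3 = 2*(-2197)*(-1/3904) - 43888/3 = 2197/1952 - 43888/3 = -85662785/5856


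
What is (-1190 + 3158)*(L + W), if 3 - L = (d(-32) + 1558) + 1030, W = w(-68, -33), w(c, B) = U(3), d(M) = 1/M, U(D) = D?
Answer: -10162629/2 ≈ -5.0813e+6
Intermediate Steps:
w(c, B) = 3
W = 3
L = -82719/32 (L = 3 - ((1/(-32) + 1558) + 1030) = 3 - ((-1/32 + 1558) + 1030) = 3 - (49855/32 + 1030) = 3 - 1*82815/32 = 3 - 82815/32 = -82719/32 ≈ -2585.0)
(-1190 + 3158)*(L + W) = (-1190 + 3158)*(-82719/32 + 3) = 1968*(-82623/32) = -10162629/2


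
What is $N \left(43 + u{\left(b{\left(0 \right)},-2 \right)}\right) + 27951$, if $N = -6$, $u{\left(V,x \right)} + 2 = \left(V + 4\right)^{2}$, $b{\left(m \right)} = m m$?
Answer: $27609$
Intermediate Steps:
$b{\left(m \right)} = m^{2}$
$u{\left(V,x \right)} = -2 + \left(4 + V\right)^{2}$ ($u{\left(V,x \right)} = -2 + \left(V + 4\right)^{2} = -2 + \left(4 + V\right)^{2}$)
$N \left(43 + u{\left(b{\left(0 \right)},-2 \right)}\right) + 27951 = - 6 \left(43 - \left(2 - \left(4 + 0^{2}\right)^{2}\right)\right) + 27951 = - 6 \left(43 - \left(2 - \left(4 + 0\right)^{2}\right)\right) + 27951 = - 6 \left(43 - \left(2 - 4^{2}\right)\right) + 27951 = - 6 \left(43 + \left(-2 + 16\right)\right) + 27951 = - 6 \left(43 + 14\right) + 27951 = \left(-6\right) 57 + 27951 = -342 + 27951 = 27609$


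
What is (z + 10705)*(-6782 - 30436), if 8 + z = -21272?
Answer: 393580350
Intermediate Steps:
z = -21280 (z = -8 - 21272 = -21280)
(z + 10705)*(-6782 - 30436) = (-21280 + 10705)*(-6782 - 30436) = -10575*(-37218) = 393580350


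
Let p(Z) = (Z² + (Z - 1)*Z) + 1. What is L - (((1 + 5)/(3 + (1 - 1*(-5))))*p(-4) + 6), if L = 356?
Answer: 976/3 ≈ 325.33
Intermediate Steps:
p(Z) = 1 + Z² + Z*(-1 + Z) (p(Z) = (Z² + (-1 + Z)*Z) + 1 = (Z² + Z*(-1 + Z)) + 1 = 1 + Z² + Z*(-1 + Z))
L - (((1 + 5)/(3 + (1 - 1*(-5))))*p(-4) + 6) = 356 - (((1 + 5)/(3 + (1 - 1*(-5))))*(1 - 1*(-4) + 2*(-4)²) + 6) = 356 - ((6/(3 + (1 + 5)))*(1 + 4 + 2*16) + 6) = 356 - ((6/(3 + 6))*(1 + 4 + 32) + 6) = 356 - ((6/9)*37 + 6) = 356 - ((6*(⅑))*37 + 6) = 356 - ((⅔)*37 + 6) = 356 - (74/3 + 6) = 356 - 1*92/3 = 356 - 92/3 = 976/3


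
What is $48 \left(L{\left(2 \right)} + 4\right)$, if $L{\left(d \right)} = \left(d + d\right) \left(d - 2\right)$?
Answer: $192$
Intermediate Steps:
$L{\left(d \right)} = 2 d \left(-2 + d\right)$
$48 \left(L{\left(2 \right)} + 4\right) = 48 \left(2 \cdot 2 \left(-2 + 2\right) + 4\right) = 48 \left(2 \cdot 2 \cdot 0 + 4\right) = 48 \left(0 + 4\right) = 48 \cdot 4 = 192$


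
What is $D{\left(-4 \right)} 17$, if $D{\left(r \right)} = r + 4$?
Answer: $0$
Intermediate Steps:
$D{\left(r \right)} = 4 + r$
$D{\left(-4 \right)} 17 = \left(4 - 4\right) 17 = 0 \cdot 17 = 0$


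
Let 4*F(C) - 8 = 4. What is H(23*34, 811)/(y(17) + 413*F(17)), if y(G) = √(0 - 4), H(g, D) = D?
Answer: 1004829/1535125 - 1622*I/1535125 ≈ 0.65456 - 0.0010566*I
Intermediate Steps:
F(C) = 3 (F(C) = 2 + (¼)*4 = 2 + 1 = 3)
y(G) = 2*I (y(G) = √(-4) = 2*I)
H(23*34, 811)/(y(17) + 413*F(17)) = 811/(2*I + 413*3) = 811/(2*I + 1239) = 811/(1239 + 2*I) = 811*((1239 - 2*I)/1535125) = 811*(1239 - 2*I)/1535125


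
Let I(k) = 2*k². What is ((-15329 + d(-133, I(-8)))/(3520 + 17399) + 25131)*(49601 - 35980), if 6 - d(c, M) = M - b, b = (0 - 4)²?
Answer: 2386853024478/6973 ≈ 3.4230e+8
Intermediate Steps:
b = 16 (b = (-4)² = 16)
d(c, M) = 22 - M (d(c, M) = 6 - (M - 1*16) = 6 - (M - 16) = 6 - (-16 + M) = 6 + (16 - M) = 22 - M)
((-15329 + d(-133, I(-8)))/(3520 + 17399) + 25131)*(49601 - 35980) = ((-15329 + (22 - 2*(-8)²))/(3520 + 17399) + 25131)*(49601 - 35980) = ((-15329 + (22 - 2*64))/20919 + 25131)*13621 = ((-15329 + (22 - 1*128))*(1/20919) + 25131)*13621 = ((-15329 + (22 - 128))*(1/20919) + 25131)*13621 = ((-15329 - 106)*(1/20919) + 25131)*13621 = (-15435*1/20919 + 25131)*13621 = (-5145/6973 + 25131)*13621 = (175233318/6973)*13621 = 2386853024478/6973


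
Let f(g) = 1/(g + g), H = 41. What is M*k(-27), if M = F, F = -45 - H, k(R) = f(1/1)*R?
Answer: 1161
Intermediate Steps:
f(g) = 1/(2*g)
k(R) = R/2 (k(R) = (1/(2*(1/1)))*R = ((½)/1)*R = ((½)*1)*R = R/2)
F = -86 (F = -45 - 1*41 = -45 - 41 = -86)
M = -86
M*k(-27) = -43*(-27) = -86*(-27/2) = 1161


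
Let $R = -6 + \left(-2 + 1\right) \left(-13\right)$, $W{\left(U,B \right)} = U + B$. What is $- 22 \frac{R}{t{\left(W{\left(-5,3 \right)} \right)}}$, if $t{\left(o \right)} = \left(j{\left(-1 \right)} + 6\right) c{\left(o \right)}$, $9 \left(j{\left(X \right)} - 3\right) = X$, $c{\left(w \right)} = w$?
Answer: $\frac{693}{80} \approx 8.6625$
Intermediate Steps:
$W{\left(U,B \right)} = B + U$
$j{\left(X \right)} = 3 + \frac{X}{9}$
$t{\left(o \right)} = \frac{80 o}{9}$ ($t{\left(o \right)} = \left(\left(3 + \frac{1}{9} \left(-1\right)\right) + 6\right) o = \left(\left(3 - \frac{1}{9}\right) + 6\right) o = \left(\frac{26}{9} + 6\right) o = \frac{80 o}{9}$)
$R = 7$ ($R = -6 - -13 = -6 + 13 = 7$)
$- 22 \frac{R}{t{\left(W{\left(-5,3 \right)} \right)}} = - 22 \frac{7}{\frac{80}{9} \left(3 - 5\right)} = - 22 \frac{7}{\frac{80}{9} \left(-2\right)} = - 22 \frac{7}{- \frac{160}{9}} = - 22 \cdot 7 \left(- \frac{9}{160}\right) = \left(-22\right) \left(- \frac{63}{160}\right) = \frac{693}{80}$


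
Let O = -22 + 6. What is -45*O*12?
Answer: 8640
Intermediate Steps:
O = -16
-45*O*12 = -45*(-16)*12 = 720*12 = 8640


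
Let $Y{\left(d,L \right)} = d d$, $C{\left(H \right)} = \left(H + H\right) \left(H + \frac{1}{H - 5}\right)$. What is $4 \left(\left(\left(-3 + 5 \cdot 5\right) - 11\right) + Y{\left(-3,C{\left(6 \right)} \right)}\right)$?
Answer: $80$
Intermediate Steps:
$C{\left(H \right)} = 2 H \left(H + \frac{1}{-5 + H}\right)$
$Y{\left(d,L \right)} = d^{2}$
$4 \left(\left(\left(-3 + 5 \cdot 5\right) - 11\right) + Y{\left(-3,C{\left(6 \right)} \right)}\right) = 4 \left(\left(\left(-3 + 5 \cdot 5\right) - 11\right) + \left(-3\right)^{2}\right) = 4 \left(\left(\left(-3 + 25\right) - 11\right) + 9\right) = 4 \left(\left(22 - 11\right) + 9\right) = 4 \left(11 + 9\right) = 4 \cdot 20 = 80$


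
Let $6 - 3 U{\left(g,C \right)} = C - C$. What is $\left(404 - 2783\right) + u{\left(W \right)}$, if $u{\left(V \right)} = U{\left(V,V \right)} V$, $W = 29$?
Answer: $-2321$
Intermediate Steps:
$U{\left(g,C \right)} = 2$ ($U{\left(g,C \right)} = 2 - \frac{C - C}{3} = 2 - 0 = 2 + 0 = 2$)
$u{\left(V \right)} = 2 V$
$\left(404 - 2783\right) + u{\left(W \right)} = \left(404 - 2783\right) + 2 \cdot 29 = -2379 + 58 = -2321$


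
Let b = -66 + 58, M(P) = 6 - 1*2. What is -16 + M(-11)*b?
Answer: -48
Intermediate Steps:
M(P) = 4 (M(P) = 6 - 2 = 4)
b = -8
-16 + M(-11)*b = -16 + 4*(-8) = -16 - 32 = -48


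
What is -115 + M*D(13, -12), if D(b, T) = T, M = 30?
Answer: -475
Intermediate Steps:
-115 + M*D(13, -12) = -115 + 30*(-12) = -115 - 360 = -475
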